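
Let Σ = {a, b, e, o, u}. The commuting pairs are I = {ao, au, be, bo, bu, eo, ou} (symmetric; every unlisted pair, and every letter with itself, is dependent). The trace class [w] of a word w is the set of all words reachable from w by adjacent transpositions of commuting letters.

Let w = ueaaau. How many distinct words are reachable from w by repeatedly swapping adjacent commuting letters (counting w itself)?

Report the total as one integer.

4

piece 0:u — minimal
piece 1:e rests on {0:u}
piece 2:a rests on {1:e}
piece 3:a rests on {2:a}
piece 4:a rests on {3:a}
piece 5:u rests on {1:e}
minimal pieces: {0:u}
ways to finish when only these pieces remain (= sum over removing one remaining piece with nothing left below it):
  1 left: {4}→1  {5}→1
  2 left: {3,4}→1  {4,5}→2
  3 left: {2,3,4}→1  {3,4,5}→3
  4 left: {2,3,4,5}→4
  placing 0:u first → 4 extensions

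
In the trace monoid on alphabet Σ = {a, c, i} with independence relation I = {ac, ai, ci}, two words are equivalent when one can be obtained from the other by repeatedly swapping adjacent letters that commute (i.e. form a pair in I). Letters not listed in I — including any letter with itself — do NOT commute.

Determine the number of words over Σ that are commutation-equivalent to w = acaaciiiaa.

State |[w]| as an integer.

drop 0:a onto floor
drop 1:c onto floor
drop 2:a onto {0:a}
drop 3:a onto {2:a}
drop 4:c onto {1:c}
drop 5:i onto floor
drop 6:i onto {5:i}
drop 7:i onto {6:i}
drop 8:a onto {3:a}
drop 9:a onto {8:a}
ground layer = {0:a, 1:c, 5:i}
drop-orders for the pieces not yet dropped (sum over which currently-grounded one goes next):
  1 to go: {4} 1  {7} 1  {9} 1
  2 to go: {1,4} 1  {4,7} 2  {4,9} 2  {6,7} 1  {7,9} 2  {8,9} 1
  3 to go: {1,4,7} 3  {1,4,9} 3  {3,8,9} 1  {4,6,7} 3  {4,7,9} 6  {4,8,9} 3  {5,6,7} 1  {6,7,9} 3  {7,8,9} 3
  4 to go: {1,4,6,7} 6  {1,4,7,9} 12  {1,4,8,9} 6  {2,3,8,9} 1  {3,4,8,9} 4  {3,7,8,9} 4  {4,5,6,7} 4  {4,6,7,9} 12  {4,7,8,9} 12  {5,6,7,9} 4  {6,7,8,9} 6
  5 to go: {0,2,3,8,9} 1  {1,3,4,8,9} 10  {1,4,5,6,7} 10  {1,4,6,7,9} 30  {1,4,7,8,9} 30  {2,3,4,8,9} 5  {2,3,7,8,9} 5  {3,4,7,8,9} 20  {3,6,7,8,9} 10  {4,5,6,7,9} 20  {4,6,7,8,9} 30  {5,6,7,8,9} 10
  6 to go: {0,2,3,4,8,9} 6  {0,2,3,7,8,9} 6  {1,2,3,4,8,9} 15  {1,3,4,7,8,9} 60  {1,4,5,6,7,9} 60  {1,4,6,7,8,9} 90  {2,3,4,7,8,9} 30  {2,3,6,7,8,9} 15  {3,4,6,7,8,9} 60  {3,5,6,7,8,9} 20  {4,5,6,7,8,9} 60
  7 to go: {0,1,2,3,4,8,9} 21  {0,2,3,4,7,8,9} 42  {0,2,3,6,7,8,9} 21  {1,2,3,4,7,8,9} 105  {1,3,4,6,7,8,9} 210  {1,4,5,6,7,8,9} 210  {2,3,4,6,7,8,9} 105  {2,3,5,6,7,8,9} 35  {3,4,5,6,7,8,9} 140
  8 to go: {0,1,2,3,4,7,8,9} 168  {0,2,3,4,6,7,8,9} 168  {0,2,3,5,6,7,8,9} 56  {1,2,3,4,6,7,8,9} 420  {1,3,4,5,6,7,8,9} 560  {2,3,4,5,6,7,8,9} 280
  if 0:a drops first: 1260 orders
  if 1:c drops first: 504 orders
  if 5:i drops first: 756 orders
heap linearizations: 2520

2520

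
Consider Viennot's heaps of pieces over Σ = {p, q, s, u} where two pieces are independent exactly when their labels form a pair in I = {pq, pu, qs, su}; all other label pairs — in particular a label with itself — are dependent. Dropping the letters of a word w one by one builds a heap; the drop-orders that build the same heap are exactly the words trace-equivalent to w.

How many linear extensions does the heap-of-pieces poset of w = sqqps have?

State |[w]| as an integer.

10

0(s) covers ∅
1(q) covers ∅
2(q) covers 1:q
3(p) covers 0:s
4(s) covers 3:p
floor of heap: 0:s, 1:q
completions by unplaced set U, small U first (add the entries for U minus each lowest piece of U):
  |U|=1: {2}:1  {4}:1
  |U|=2: {1,2}:1  {2,4}:2  {3,4}:1
  |U|=3: {0,3,4}:1  {1,2,4}:3  {2,3,4}:3
  start at 0(s): 6
  start at 1(q): 4
sum over floor = 10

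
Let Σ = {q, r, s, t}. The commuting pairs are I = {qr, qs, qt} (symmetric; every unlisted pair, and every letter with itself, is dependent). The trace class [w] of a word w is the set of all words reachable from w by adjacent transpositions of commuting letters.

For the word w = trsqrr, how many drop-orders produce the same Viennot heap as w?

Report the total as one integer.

6

0(t) covers ∅
1(r) covers 0:t
2(s) covers 1:r
3(q) covers ∅
4(r) covers 2:s
5(r) covers 4:r
floor of heap: 0:t, 3:q
completions by unplaced set U, small U first (add the entries for U minus each lowest piece of U):
  |U|=1: {3}:1  {5}:1
  |U|=2: {3,5}:2  {4,5}:1
  |U|=3: {2,4,5}:1  {3,4,5}:3
  |U|=4: {1,2,4,5}:1  {2,3,4,5}:4
  start at 0(t): 5
  start at 3(q): 1
sum over floor = 6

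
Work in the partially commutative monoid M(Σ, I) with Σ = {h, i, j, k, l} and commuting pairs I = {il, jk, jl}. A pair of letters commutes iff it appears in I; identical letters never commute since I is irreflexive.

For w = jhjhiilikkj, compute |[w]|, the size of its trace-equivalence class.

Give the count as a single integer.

13

piece 0:j — minimal
piece 1:h rests on {0:j}
piece 2:j rests on {1:h}
piece 3:h rests on {2:j}
piece 4:i rests on {3:h}
piece 5:i rests on {4:i}
piece 6:l rests on {3:h}
piece 7:i rests on {5:i}
piece 8:k rests on {6:l, 7:i}
piece 9:k rests on {8:k}
piece 10:j rests on {7:i}
minimal pieces: {0:j}
ways to finish when only these pieces remain (= sum over removing one remaining piece with nothing left below it):
  1 left: {9}→1  {10}→1
  2 left: {8,9}→1  {9,10}→2
  3 left: {6,8,9}→1  {8,9,10}→3
  4 left: {6,8,9,10}→4  {7,8,9,10}→3
  5 left: {5,7,8,9,10}→3  {6,7,8,9,10}→7
  6 left: {4,5,7,8,9,10}→3  {5,6,7,8,9,10}→10
  7 left: {4,5,6,7,8,9,10}→13
  8 left: {3,4,5,6,7,8,9,10}→13
  9 left: {2,3,4,5,6,7,8,9,10}→13
  placing 0:j first → 13 extensions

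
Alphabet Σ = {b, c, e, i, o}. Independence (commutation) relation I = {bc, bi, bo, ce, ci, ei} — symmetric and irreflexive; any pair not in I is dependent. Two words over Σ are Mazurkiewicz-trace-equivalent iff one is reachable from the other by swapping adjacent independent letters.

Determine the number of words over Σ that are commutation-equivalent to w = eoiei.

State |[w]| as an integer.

3

#0=e has no predecessor
#1=o depends on [0:e]
#2=i depends on [1:o]
#3=e depends on [1:o]
#4=i depends on [2:i]
sources: [0:e]
N(rest) = Σ N(rest − s) over sources s of rest; N(one piece) = 1:
  size 1 → [3]=1  [4]=1
  size 2 → [2,4]=1  [3,4]=2
  size 3 → [2,3,4]=3
  first=0(e) contributes 3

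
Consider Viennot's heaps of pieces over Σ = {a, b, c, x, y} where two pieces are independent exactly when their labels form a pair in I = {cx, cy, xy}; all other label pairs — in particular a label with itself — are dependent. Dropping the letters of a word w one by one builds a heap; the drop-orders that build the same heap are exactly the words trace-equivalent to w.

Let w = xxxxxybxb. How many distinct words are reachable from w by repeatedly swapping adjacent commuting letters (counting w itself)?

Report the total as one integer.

6

#0=x has no predecessor
#1=x depends on [0:x]
#2=x depends on [1:x]
#3=x depends on [2:x]
#4=x depends on [3:x]
#5=y has no predecessor
#6=b depends on [4:x, 5:y]
#7=x depends on [6:b]
#8=b depends on [7:x]
sources: [0:x, 5:y]
N(rest) = Σ N(rest − s) over sources s of rest; N(one piece) = 1:
  size 1 → [8]=1
  size 2 → [7,8]=1
  size 3 → [6,7,8]=1
  size 4 → [4,6,7,8]=1  [5,6,7,8]=1
  size 5 → [3,4,6,7,8]=1  [4,5,6,7,8]=2
  size 6 → [2,3,4,6,7,8]=1  [3,4,5,6,7,8]=3
  size 7 → [1,2,3,4,6,7,8]=1  [2,3,4,5,6,7,8]=4
  first=0(x) contributes 5
  first=5(y) contributes 1
|[w]| = 6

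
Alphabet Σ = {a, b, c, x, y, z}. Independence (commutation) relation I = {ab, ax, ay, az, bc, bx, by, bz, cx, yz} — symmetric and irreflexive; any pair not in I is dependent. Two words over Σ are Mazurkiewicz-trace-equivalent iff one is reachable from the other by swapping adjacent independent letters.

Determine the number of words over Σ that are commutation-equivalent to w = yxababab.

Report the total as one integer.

560

piece 0:y — minimal
piece 1:x rests on {0:y}
piece 2:a — minimal
piece 3:b — minimal
piece 4:a rests on {2:a}
piece 5:b rests on {3:b}
piece 6:a rests on {4:a}
piece 7:b rests on {5:b}
minimal pieces: {0:y, 2:a, 3:b}
ways to finish when only these pieces remain (= sum over removing one remaining piece with nothing left below it):
  1 left: {1}→1  {6}→1  {7}→1
  2 left: {0,1}→1  {1,6}→2  {1,7}→2  {4,6}→1  {5,7}→1  {6,7}→2
  3 left: {0,1,6}→3  {0,1,7}→3  {1,4,6}→3  {1,5,7}→3  {1,6,7}→6  {2,4,6}→1  {3,5,7}→1  {4,6,7}→3  {5,6,7}→3
  4 left: {0,1,4,6}→6  {0,1,5,7}→6  {0,1,6,7}→12  {1,2,4,6}→4  {1,3,5,7}→4  {1,4,6,7}→12  {1,5,6,7}→12  {2,4,6,7}→4  {3,5,6,7}→4  {4,5,6,7}→6
  5 left: {0,1,2,4,6}→10  {0,1,3,5,7}→10  {0,1,4,6,7}→30  {0,1,5,6,7}→30  {1,2,4,6,7}→20  {1,3,5,6,7}→20  {1,4,5,6,7}→30  {2,4,5,6,7}→10  {3,4,5,6,7}→10
  6 left: {0,1,2,4,6,7}→60  {0,1,3,5,6,7}→60  {0,1,4,5,6,7}→90  {1,2,4,5,6,7}→60  {1,3,4,5,6,7}→60  {2,3,4,5,6,7}→20
  placing 0:y first → 140 extensions
  placing 2:a first → 210 extensions
  placing 3:b first → 210 extensions
total linear extensions = 560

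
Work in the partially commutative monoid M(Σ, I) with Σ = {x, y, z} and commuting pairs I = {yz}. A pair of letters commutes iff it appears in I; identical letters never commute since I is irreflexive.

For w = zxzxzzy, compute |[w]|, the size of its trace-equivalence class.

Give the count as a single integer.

#0=z has no predecessor
#1=x depends on [0:z]
#2=z depends on [1:x]
#3=x depends on [2:z]
#4=z depends on [3:x]
#5=z depends on [4:z]
#6=y depends on [3:x]
sources: [0:z]
N(rest) = Σ N(rest − s) over sources s of rest; N(one piece) = 1:
  size 1 → [5]=1  [6]=1
  size 2 → [4,5]=1  [5,6]=2
  size 3 → [4,5,6]=3
  size 4 → [3,4,5,6]=3
  size 5 → [2,3,4,5,6]=3
  first=0(z) contributes 3

3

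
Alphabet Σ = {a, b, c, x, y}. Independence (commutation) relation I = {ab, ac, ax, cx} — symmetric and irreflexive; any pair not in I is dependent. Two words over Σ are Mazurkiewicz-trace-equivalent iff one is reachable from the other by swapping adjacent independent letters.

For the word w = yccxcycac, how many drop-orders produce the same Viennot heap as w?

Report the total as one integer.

0(y) covers ∅
1(c) covers 0:y
2(c) covers 1:c
3(x) covers 0:y
4(c) covers 2:c
5(y) covers 3:x, 4:c
6(c) covers 5:y
7(a) covers 5:y
8(c) covers 6:c
floor of heap: 0:y
completions by unplaced set U, small U first (add the entries for U minus each lowest piece of U):
  |U|=1: {7}:1  {8}:1
  |U|=2: {6,8}:1  {7,8}:2
  |U|=3: {6,7,8}:3
  |U|=4: {5,6,7,8}:3
  |U|=5: {3,5,6,7,8}:3  {4,5,6,7,8}:3
  |U|=6: {2,4,5,6,7,8}:3  {3,4,5,6,7,8}:6
  |U|=7: {1,2,4,5,6,7,8}:3  {2,3,4,5,6,7,8}:9
  start at 0(y): 12

12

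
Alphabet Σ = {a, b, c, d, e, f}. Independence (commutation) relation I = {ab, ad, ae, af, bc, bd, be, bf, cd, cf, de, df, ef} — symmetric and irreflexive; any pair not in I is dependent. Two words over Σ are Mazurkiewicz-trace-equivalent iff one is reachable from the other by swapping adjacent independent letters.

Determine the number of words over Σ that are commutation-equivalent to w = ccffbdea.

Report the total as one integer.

1680

#0=c has no predecessor
#1=c depends on [0:c]
#2=f has no predecessor
#3=f depends on [2:f]
#4=b has no predecessor
#5=d has no predecessor
#6=e depends on [1:c]
#7=a depends on [1:c]
sources: [0:c, 2:f, 4:b, 5:d]
N(rest) = Σ N(rest − s) over sources s of rest; N(one piece) = 1:
  size 1 → [3]=1  [4]=1  [5]=1  [6]=1  [7]=1
  size 2 → [2,3]=1  [3,4]=2  [3,5]=2  [3,6]=2  [3,7]=2  [4,5]=2  [4,6]=2  [4,7]=2  [5,6]=2  [5,7]=2  [6,7]=2
  size 3 → [1,6,7]=2  [2,3,4]=3  [2,3,5]=3  [2,3,6]=3  [2,3,7]=3  [3,4,5]=6  [3,4,6]=6  [3,4,7]=6  [3,5,6]=6  [3,5,7]=6  [3,6,7]=6  [4,5,6]=6  [4,5,7]=6  [4,6,7]=6  [5,6,7]=6
  size 4 → [0,1,6,7]=2  [1,3,6,7]=8  [1,4,6,7]=8  [1,5,6,7]=8  [2,3,4,5]=12  [2,3,4,6]=12  [2,3,4,7]=12  [2,3,5,6]=12  [2,3,5,7]=12  [2,3,6,7]=12  [3,4,5,6]=24  [3,4,5,7]=24  [3,4,6,7]=24  [3,5,6,7]=24  [4,5,6,7]=24
  size 5 → [0,1,3,6,7]=10  [0,1,4,6,7]=10  [0,1,5,6,7]=10  [1,2,3,6,7]=20  [1,3,4,6,7]=40  [1,3,5,6,7]=40  [1,4,5,6,7]=40  [2,3,4,5,6]=60  [2,3,4,5,7]=60  [2,3,4,6,7]=60  [2,3,5,6,7]=60  [3,4,5,6,7]=120
  size 6 → [0,1,2,3,6,7]=30  [0,1,3,4,6,7]=60  [0,1,3,5,6,7]=60  [0,1,4,5,6,7]=60  [1,2,3,4,6,7]=120  [1,2,3,5,6,7]=120  [1,3,4,5,6,7]=240  [2,3,4,5,6,7]=360
  first=0(c) contributes 840
  first=2(f) contributes 420
  first=4(b) contributes 210
  first=5(d) contributes 210
|[w]| = 1680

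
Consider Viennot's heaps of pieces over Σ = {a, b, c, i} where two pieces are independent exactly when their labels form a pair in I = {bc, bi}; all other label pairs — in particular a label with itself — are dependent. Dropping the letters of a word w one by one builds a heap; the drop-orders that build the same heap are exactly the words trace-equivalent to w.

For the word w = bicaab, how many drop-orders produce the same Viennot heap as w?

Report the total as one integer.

0(b) covers ∅
1(i) covers ∅
2(c) covers 1:i
3(a) covers 0:b, 2:c
4(a) covers 3:a
5(b) covers 4:a
floor of heap: 0:b, 1:i
completions by unplaced set U, small U first (add the entries for U minus each lowest piece of U):
  |U|=1: {5}:1
  |U|=2: {4,5}:1
  |U|=3: {3,4,5}:1
  |U|=4: {0,3,4,5}:1  {2,3,4,5}:1
  start at 0(b): 1
  start at 1(i): 2
sum over floor = 3

3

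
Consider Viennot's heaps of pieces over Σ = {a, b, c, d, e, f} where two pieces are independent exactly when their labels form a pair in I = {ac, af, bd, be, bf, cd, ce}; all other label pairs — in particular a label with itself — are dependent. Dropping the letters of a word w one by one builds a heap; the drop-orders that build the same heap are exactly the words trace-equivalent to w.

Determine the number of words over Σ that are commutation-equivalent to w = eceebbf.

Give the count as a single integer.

34

0(e) covers ∅
1(c) covers ∅
2(e) covers 0:e
3(e) covers 2:e
4(b) covers 1:c
5(b) covers 4:b
6(f) covers 1:c, 3:e
floor of heap: 0:e, 1:c
completions by unplaced set U, small U first (add the entries for U minus each lowest piece of U):
  |U|=1: {5}:1  {6}:1
  |U|=2: {3,6}:1  {4,5}:1  {5,6}:2
  |U|=3: {2,3,6}:1  {3,5,6}:3  {4,5,6}:3
  |U|=4: {0,2,3,6}:1  {1,4,5,6}:3  {2,3,5,6}:4  {3,4,5,6}:6
  |U|=5: {0,2,3,5,6}:5  {1,3,4,5,6}:9  {2,3,4,5,6}:10
  start at 0(e): 19
  start at 1(c): 15
sum over floor = 34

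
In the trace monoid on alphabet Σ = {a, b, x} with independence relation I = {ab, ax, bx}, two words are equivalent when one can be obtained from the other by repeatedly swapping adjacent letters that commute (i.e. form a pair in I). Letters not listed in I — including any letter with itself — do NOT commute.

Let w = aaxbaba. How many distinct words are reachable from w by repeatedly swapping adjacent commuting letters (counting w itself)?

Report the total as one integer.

#0=a has no predecessor
#1=a depends on [0:a]
#2=x has no predecessor
#3=b has no predecessor
#4=a depends on [1:a]
#5=b depends on [3:b]
#6=a depends on [4:a]
sources: [0:a, 2:x, 3:b]
N(rest) = Σ N(rest − s) over sources s of rest; N(one piece) = 1:
  size 1 → [2]=1  [5]=1  [6]=1
  size 2 → [2,5]=2  [2,6]=2  [3,5]=1  [4,6]=1  [5,6]=2
  size 3 → [1,4,6]=1  [2,3,5]=3  [2,4,6]=3  [2,5,6]=6  [3,5,6]=3  [4,5,6]=3
  size 4 → [0,1,4,6]=1  [1,2,4,6]=4  [1,4,5,6]=4  [2,3,5,6]=12  [2,4,5,6]=12  [3,4,5,6]=6
  size 5 → [0,1,2,4,6]=5  [0,1,4,5,6]=5  [1,2,4,5,6]=20  [1,3,4,5,6]=10  [2,3,4,5,6]=30
  first=0(a) contributes 60
  first=2(x) contributes 15
  first=3(b) contributes 30
|[w]| = 105

105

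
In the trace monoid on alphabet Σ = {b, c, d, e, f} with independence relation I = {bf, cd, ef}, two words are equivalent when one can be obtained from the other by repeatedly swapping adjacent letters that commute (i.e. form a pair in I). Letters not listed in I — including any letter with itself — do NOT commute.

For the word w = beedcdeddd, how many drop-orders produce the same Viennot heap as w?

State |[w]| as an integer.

3

0(b) covers ∅
1(e) covers 0:b
2(e) covers 1:e
3(d) covers 2:e
4(c) covers 2:e
5(d) covers 3:d
6(e) covers 4:c, 5:d
7(d) covers 6:e
8(d) covers 7:d
9(d) covers 8:d
floor of heap: 0:b
completions by unplaced set U, small U first (add the entries for U minus each lowest piece of U):
  |U|=1: {9}:1
  |U|=2: {8,9}:1
  |U|=3: {7,8,9}:1
  |U|=4: {6,7,8,9}:1
  |U|=5: {4,6,7,8,9}:1  {5,6,7,8,9}:1
  |U|=6: {3,5,6,7,8,9}:1  {4,5,6,7,8,9}:2
  |U|=7: {3,4,5,6,7,8,9}:3
  |U|=8: {2,3,4,5,6,7,8,9}:3
  start at 0(b): 3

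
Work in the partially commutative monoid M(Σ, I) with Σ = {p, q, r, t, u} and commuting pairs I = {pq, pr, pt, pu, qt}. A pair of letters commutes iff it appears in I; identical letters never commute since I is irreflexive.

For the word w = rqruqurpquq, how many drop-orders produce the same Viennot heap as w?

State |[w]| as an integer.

drop 0:r onto floor
drop 1:q onto {0:r}
drop 2:r onto {1:q}
drop 3:u onto {2:r}
drop 4:q onto {3:u}
drop 5:u onto {4:q}
drop 6:r onto {5:u}
drop 7:p onto floor
drop 8:q onto {6:r}
drop 9:u onto {8:q}
drop 10:q onto {9:u}
ground layer = {0:r, 7:p}
drop-orders for the pieces not yet dropped (sum over which currently-grounded one goes next):
  1 to go: {7} 1  {10} 1
  2 to go: {7,10} 2  {9,10} 1
  3 to go: {7,9,10} 3  {8,9,10} 1
  4 to go: {6,8,9,10} 1  {7,8,9,10} 4
  5 to go: {5,6,8,9,10} 1  {6,7,8,9,10} 5
  6 to go: {4,5,6,8,9,10} 1  {5,6,7,8,9,10} 6
  7 to go: {3,4,5,6,8,9,10} 1  {4,5,6,7,8,9,10} 7
  8 to go: {2,3,4,5,6,8,9,10} 1  {3,4,5,6,7,8,9,10} 8
  9 to go: {1,2,3,4,5,6,8,9,10} 1  {2,3,4,5,6,7,8,9,10} 9
  if 0:r drops first: 10 orders
  if 7:p drops first: 1 orders
heap linearizations: 11

11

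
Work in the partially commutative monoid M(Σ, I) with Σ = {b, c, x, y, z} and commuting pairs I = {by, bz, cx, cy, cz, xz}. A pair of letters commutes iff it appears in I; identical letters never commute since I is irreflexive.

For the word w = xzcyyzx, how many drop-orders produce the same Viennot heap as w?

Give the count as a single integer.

28

0(x) covers ∅
1(z) covers ∅
2(c) covers ∅
3(y) covers 0:x, 1:z
4(y) covers 3:y
5(z) covers 4:y
6(x) covers 4:y
floor of heap: 0:x, 1:z, 2:c
completions by unplaced set U, small U first (add the entries for U minus each lowest piece of U):
  |U|=1: {2}:1  {5}:1  {6}:1
  |U|=2: {2,5}:2  {2,6}:2  {5,6}:2
  |U|=3: {2,5,6}:6  {4,5,6}:2
  |U|=4: {2,4,5,6}:8  {3,4,5,6}:2
  |U|=5: {0,3,4,5,6}:2  {1,3,4,5,6}:2  {2,3,4,5,6}:10
  start at 0(x): 12
  start at 1(z): 12
  start at 2(c): 4
sum over floor = 28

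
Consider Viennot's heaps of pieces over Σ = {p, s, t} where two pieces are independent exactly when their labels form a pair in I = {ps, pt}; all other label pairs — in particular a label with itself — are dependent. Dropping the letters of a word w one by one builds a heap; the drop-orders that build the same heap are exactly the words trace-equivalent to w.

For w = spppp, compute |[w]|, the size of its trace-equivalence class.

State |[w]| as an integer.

0(s) covers ∅
1(p) covers ∅
2(p) covers 1:p
3(p) covers 2:p
4(p) covers 3:p
floor of heap: 0:s, 1:p
completions by unplaced set U, small U first (add the entries for U minus each lowest piece of U):
  |U|=1: {0}:1  {4}:1
  |U|=2: {0,4}:2  {3,4}:1
  |U|=3: {0,3,4}:3  {2,3,4}:1
  start at 0(s): 1
  start at 1(p): 4
sum over floor = 5

5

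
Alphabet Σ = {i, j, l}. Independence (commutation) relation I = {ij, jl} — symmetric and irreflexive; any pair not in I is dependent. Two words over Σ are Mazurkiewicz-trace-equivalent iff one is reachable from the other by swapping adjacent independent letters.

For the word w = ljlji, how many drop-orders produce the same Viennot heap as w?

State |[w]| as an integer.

0(l) covers ∅
1(j) covers ∅
2(l) covers 0:l
3(j) covers 1:j
4(i) covers 2:l
floor of heap: 0:l, 1:j
completions by unplaced set U, small U first (add the entries for U minus each lowest piece of U):
  |U|=1: {3}:1  {4}:1
  |U|=2: {1,3}:1  {2,4}:1  {3,4}:2
  |U|=3: {0,2,4}:1  {1,3,4}:3  {2,3,4}:3
  start at 0(l): 6
  start at 1(j): 4
sum over floor = 10

10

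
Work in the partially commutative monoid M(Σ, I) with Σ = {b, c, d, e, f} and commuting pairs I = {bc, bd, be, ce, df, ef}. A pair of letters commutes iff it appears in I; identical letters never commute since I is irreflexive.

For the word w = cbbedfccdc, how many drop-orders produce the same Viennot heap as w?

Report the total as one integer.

35

#0=c has no predecessor
#1=b has no predecessor
#2=b depends on [1:b]
#3=e has no predecessor
#4=d depends on [0:c, 3:e]
#5=f depends on [0:c, 2:b]
#6=c depends on [4:d, 5:f]
#7=c depends on [6:c]
#8=d depends on [7:c]
#9=c depends on [8:d]
sources: [0:c, 1:b, 3:e]
N(rest) = Σ N(rest − s) over sources s of rest; N(one piece) = 1:
  size 1 → [9]=1
  size 2 → [8,9]=1
  size 3 → [7,8,9]=1
  size 4 → [6,7,8,9]=1
  size 5 → [4,6,7,8,9]=1  [5,6,7,8,9]=1
  size 6 → [2,5,6,7,8,9]=1  [3,4,6,7,8,9]=1  [4,5,6,7,8,9]=2
  size 7 → [0,4,5,6,7,8,9]=2  [1,2,5,6,7,8,9]=1  [2,4,5,6,7,8,9]=3  [3,4,5,6,7,8,9]=3
  size 8 → [0,2,4,5,6,7,8,9]=5  [0,3,4,5,6,7,8,9]=5  [1,2,4,5,6,7,8,9]=4  [2,3,4,5,6,7,8,9]=6
  first=0(c) contributes 10
  first=1(b) contributes 16
  first=3(e) contributes 9
|[w]| = 35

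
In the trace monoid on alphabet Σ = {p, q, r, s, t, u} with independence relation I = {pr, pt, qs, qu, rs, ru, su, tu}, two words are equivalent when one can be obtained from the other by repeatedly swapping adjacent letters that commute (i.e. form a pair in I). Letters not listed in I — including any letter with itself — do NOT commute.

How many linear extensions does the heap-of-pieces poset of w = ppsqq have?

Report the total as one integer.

#0=p has no predecessor
#1=p depends on [0:p]
#2=s depends on [1:p]
#3=q depends on [1:p]
#4=q depends on [3:q]
sources: [0:p]
N(rest) = Σ N(rest − s) over sources s of rest; N(one piece) = 1:
  size 1 → [2]=1  [4]=1
  size 2 → [2,4]=2  [3,4]=1
  size 3 → [2,3,4]=3
  first=0(p) contributes 3

3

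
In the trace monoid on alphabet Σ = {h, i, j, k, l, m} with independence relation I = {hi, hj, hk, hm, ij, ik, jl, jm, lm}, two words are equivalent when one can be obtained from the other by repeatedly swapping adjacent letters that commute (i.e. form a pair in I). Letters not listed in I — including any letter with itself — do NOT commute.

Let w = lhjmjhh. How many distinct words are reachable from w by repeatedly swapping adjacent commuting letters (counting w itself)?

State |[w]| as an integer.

#0=l has no predecessor
#1=h depends on [0:l]
#2=j has no predecessor
#3=m has no predecessor
#4=j depends on [2:j]
#5=h depends on [1:h]
#6=h depends on [5:h]
sources: [0:l, 2:j, 3:m]
N(rest) = Σ N(rest − s) over sources s of rest; N(one piece) = 1:
  size 1 → [3]=1  [4]=1  [6]=1
  size 2 → [2,4]=1  [3,4]=2  [3,6]=2  [4,6]=2  [5,6]=1
  size 3 → [1,5,6]=1  [2,3,4]=3  [2,4,6]=3  [3,4,6]=6  [3,5,6]=3  [4,5,6]=3
  size 4 → [0,1,5,6]=1  [1,3,5,6]=4  [1,4,5,6]=4  [2,3,4,6]=12  [2,4,5,6]=6  [3,4,5,6]=12
  size 5 → [0,1,3,5,6]=5  [0,1,4,5,6]=5  [1,2,4,5,6]=10  [1,3,4,5,6]=20  [2,3,4,5,6]=30
  first=0(l) contributes 60
  first=2(j) contributes 30
  first=3(m) contributes 15
|[w]| = 105

105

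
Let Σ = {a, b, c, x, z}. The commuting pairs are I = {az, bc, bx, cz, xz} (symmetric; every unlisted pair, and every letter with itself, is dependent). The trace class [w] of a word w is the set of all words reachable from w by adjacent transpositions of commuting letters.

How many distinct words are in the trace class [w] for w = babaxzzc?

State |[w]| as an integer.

drop 0:b onto floor
drop 1:a onto {0:b}
drop 2:b onto {1:a}
drop 3:a onto {2:b}
drop 4:x onto {3:a}
drop 5:z onto {2:b}
drop 6:z onto {5:z}
drop 7:c onto {4:x}
ground layer = {0:b}
drop-orders for the pieces not yet dropped (sum over which currently-grounded one goes next):
  1 to go: {6} 1  {7} 1
  2 to go: {4,7} 1  {5,6} 1  {6,7} 2
  3 to go: {3,4,7} 1  {4,6,7} 3  {5,6,7} 3
  4 to go: {3,4,6,7} 4  {4,5,6,7} 6
  5 to go: {3,4,5,6,7} 10
  6 to go: {2,3,4,5,6,7} 10
  if 0:b drops first: 10 orders

10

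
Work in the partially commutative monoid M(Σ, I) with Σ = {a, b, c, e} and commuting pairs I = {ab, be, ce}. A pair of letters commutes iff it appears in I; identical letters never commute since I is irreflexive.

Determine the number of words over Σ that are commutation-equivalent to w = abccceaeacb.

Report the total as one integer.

0(a) covers ∅
1(b) covers ∅
2(c) covers 0:a, 1:b
3(c) covers 2:c
4(c) covers 3:c
5(e) covers 0:a
6(a) covers 4:c, 5:e
7(e) covers 6:a
8(a) covers 7:e
9(c) covers 8:a
10(b) covers 9:c
floor of heap: 0:a, 1:b
completions by unplaced set U, small U first (add the entries for U minus each lowest piece of U):
  |U|=1: {10}:1
  |U|=2: {9,10}:1
  |U|=3: {8,9,10}:1
  |U|=4: {7,8,9,10}:1
  |U|=5: {6,7,8,9,10}:1
  |U|=6: {4,6,7,8,9,10}:1  {5,6,7,8,9,10}:1
  |U|=7: {3,4,6,7,8,9,10}:1  {4,5,6,7,8,9,10}:2
  |U|=8: {2,3,4,6,7,8,9,10}:1  {3,4,5,6,7,8,9,10}:3
  |U|=9: {1,2,3,4,6,7,8,9,10}:1  {2,3,4,5,6,7,8,9,10}:4
  start at 0(a): 5
  start at 1(b): 4
sum over floor = 9

9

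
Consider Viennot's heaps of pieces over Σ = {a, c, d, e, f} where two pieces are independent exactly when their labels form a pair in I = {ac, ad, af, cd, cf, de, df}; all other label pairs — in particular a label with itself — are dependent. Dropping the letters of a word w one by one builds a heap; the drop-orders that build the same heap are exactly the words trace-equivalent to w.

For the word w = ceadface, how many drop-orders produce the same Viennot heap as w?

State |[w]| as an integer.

drop 0:c onto floor
drop 1:e onto {0:c}
drop 2:a onto {1:e}
drop 3:d onto floor
drop 4:f onto {1:e}
drop 5:a onto {2:a}
drop 6:c onto {1:e}
drop 7:e onto {4:f, 5:a, 6:c}
ground layer = {0:c, 3:d}
drop-orders for the pieces not yet dropped (sum over which currently-grounded one goes next):
  1 to go: {3} 1  {7} 1
  2 to go: {3,7} 2  {4,7} 1  {5,7} 1  {6,7} 1
  3 to go: {2,5,7} 1  {3,4,7} 3  {3,5,7} 3  {3,6,7} 3  {4,5,7} 2  {4,6,7} 2  {5,6,7} 2
  4 to go: {2,3,5,7} 4  {2,4,5,7} 3  {2,5,6,7} 3  {3,4,5,7} 8  {3,4,6,7} 8  {3,5,6,7} 8  {4,5,6,7} 6
  5 to go: {2,3,4,5,7} 15  {2,3,5,6,7} 15  {2,4,5,6,7} 12  {3,4,5,6,7} 30
  6 to go: {1,2,4,5,6,7} 12  {2,3,4,5,6,7} 72
  if 0:c drops first: 84 orders
  if 3:d drops first: 12 orders
heap linearizations: 96

96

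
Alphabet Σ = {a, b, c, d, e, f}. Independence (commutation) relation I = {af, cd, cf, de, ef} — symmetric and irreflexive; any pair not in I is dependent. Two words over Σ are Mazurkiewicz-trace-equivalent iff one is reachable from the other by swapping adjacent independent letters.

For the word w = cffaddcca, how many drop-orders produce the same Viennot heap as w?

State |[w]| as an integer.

53

0(c) covers ∅
1(f) covers ∅
2(f) covers 1:f
3(a) covers 0:c
4(d) covers 2:f, 3:a
5(d) covers 4:d
6(c) covers 3:a
7(c) covers 6:c
8(a) covers 5:d, 7:c
floor of heap: 0:c, 1:f
completions by unplaced set U, small U first (add the entries for U minus each lowest piece of U):
  |U|=1: {8}:1
  |U|=2: {5,8}:1  {7,8}:1
  |U|=3: {4,5,8}:1  {5,7,8}:2  {6,7,8}:1
  |U|=4: {2,4,5,8}:1  {4,5,7,8}:3  {5,6,7,8}:3
  |U|=5: {1,2,4,5,8}:1  {2,4,5,7,8}:4  {4,5,6,7,8}:6
  |U|=6: {1,2,4,5,7,8}:5  {2,4,5,6,7,8}:10  {3,4,5,6,7,8}:6
  |U|=7: {0,3,4,5,6,7,8}:6  {1,2,4,5,6,7,8}:15  {2,3,4,5,6,7,8}:16
  start at 0(c): 31
  start at 1(f): 22
sum over floor = 53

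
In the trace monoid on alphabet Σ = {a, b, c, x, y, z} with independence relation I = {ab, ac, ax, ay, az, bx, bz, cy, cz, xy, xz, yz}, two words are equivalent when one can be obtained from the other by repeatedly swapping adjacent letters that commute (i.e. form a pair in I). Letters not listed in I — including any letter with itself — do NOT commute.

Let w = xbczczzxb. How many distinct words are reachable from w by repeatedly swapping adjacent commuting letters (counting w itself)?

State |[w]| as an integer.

0(x) covers ∅
1(b) covers ∅
2(c) covers 0:x, 1:b
3(z) covers ∅
4(c) covers 2:c
5(z) covers 3:z
6(z) covers 5:z
7(x) covers 4:c
8(b) covers 4:c
floor of heap: 0:x, 1:b, 3:z
completions by unplaced set U, small U first (add the entries for U minus each lowest piece of U):
  |U|=1: {6}:1  {7}:1  {8}:1
  |U|=2: {5,6}:1  {6,7}:2  {6,8}:2  {7,8}:2
  |U|=3: {3,5,6}:1  {4,7,8}:2  {5,6,7}:3  {5,6,8}:3  {6,7,8}:6
  |U|=4: {2,4,7,8}:2  {3,5,6,7}:4  {3,5,6,8}:4  {4,6,7,8}:8  {5,6,7,8}:12
  |U|=5: {0,2,4,7,8}:2  {1,2,4,7,8}:2  {2,4,6,7,8}:10  {3,5,6,7,8}:20  {4,5,6,7,8}:20
  |U|=6: {0,1,2,4,7,8}:4  {0,2,4,6,7,8}:12  {1,2,4,6,7,8}:12  {2,4,5,6,7,8}:30  {3,4,5,6,7,8}:40
  |U|=7: {0,1,2,4,6,7,8}:28  {0,2,4,5,6,7,8}:42  {1,2,4,5,6,7,8}:42  {2,3,4,5,6,7,8}:70
  start at 0(x): 112
  start at 1(b): 112
  start at 3(z): 112
sum over floor = 336

336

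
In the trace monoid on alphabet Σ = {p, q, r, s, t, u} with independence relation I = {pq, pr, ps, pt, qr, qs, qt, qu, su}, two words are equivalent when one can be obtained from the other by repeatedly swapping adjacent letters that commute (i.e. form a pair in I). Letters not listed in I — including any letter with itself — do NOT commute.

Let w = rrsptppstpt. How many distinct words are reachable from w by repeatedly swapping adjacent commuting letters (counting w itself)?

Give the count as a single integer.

330

drop 0:r onto floor
drop 1:r onto {0:r}
drop 2:s onto {1:r}
drop 3:p onto floor
drop 4:t onto {2:s}
drop 5:p onto {3:p}
drop 6:p onto {5:p}
drop 7:s onto {4:t}
drop 8:t onto {7:s}
drop 9:p onto {6:p}
drop 10:t onto {8:t}
ground layer = {0:r, 3:p}
drop-orders for the pieces not yet dropped (sum over which currently-grounded one goes next):
  1 to go: {9} 1  {10} 1
  2 to go: {6,9} 1  {8,10} 1  {9,10} 2
  3 to go: {5,6,9} 1  {6,9,10} 3  {7,8,10} 1  {8,9,10} 3
  4 to go: {3,5,6,9} 1  {4,7,8,10} 1  {5,6,9,10} 4  {6,8,9,10} 6  {7,8,9,10} 4
  5 to go: {2,4,7,8,10} 1  {3,5,6,9,10} 5  {4,7,8,9,10} 5  {5,6,8,9,10} 10  {6,7,8,9,10} 10
  6 to go: {1,2,4,7,8,10} 1  {2,4,7,8,9,10} 6  {3,5,6,8,9,10} 15  {4,6,7,8,9,10} 15  {5,6,7,8,9,10} 20
  7 to go: {0,1,2,4,7,8,10} 1  {1,2,4,7,8,9,10} 7  {2,4,6,7,8,9,10} 21  {3,5,6,7,8,9,10} 35  {4,5,6,7,8,9,10} 35
  8 to go: {0,1,2,4,7,8,9,10} 8  {1,2,4,6,7,8,9,10} 28  {2,4,5,6,7,8,9,10} 56  {3,4,5,6,7,8,9,10} 70
  9 to go: {0,1,2,4,6,7,8,9,10} 36  {1,2,4,5,6,7,8,9,10} 84  {2,3,4,5,6,7,8,9,10} 126
  if 0:r drops first: 210 orders
  if 3:p drops first: 120 orders
heap linearizations: 330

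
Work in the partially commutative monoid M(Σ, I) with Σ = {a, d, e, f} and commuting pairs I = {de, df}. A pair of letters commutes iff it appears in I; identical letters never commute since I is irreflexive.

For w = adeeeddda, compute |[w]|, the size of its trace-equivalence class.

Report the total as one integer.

piece 0:a — minimal
piece 1:d rests on {0:a}
piece 2:e rests on {0:a}
piece 3:e rests on {2:e}
piece 4:e rests on {3:e}
piece 5:d rests on {1:d}
piece 6:d rests on {5:d}
piece 7:d rests on {6:d}
piece 8:a rests on {4:e, 7:d}
minimal pieces: {0:a}
ways to finish when only these pieces remain (= sum over removing one remaining piece with nothing left below it):
  1 left: {8}→1
  2 left: {4,8}→1  {7,8}→1
  3 left: {3,4,8}→1  {4,7,8}→2  {6,7,8}→1
  4 left: {2,3,4,8}→1  {3,4,7,8}→3  {4,6,7,8}→3  {5,6,7,8}→1
  5 left: {1,5,6,7,8}→1  {2,3,4,7,8}→4  {3,4,6,7,8}→6  {4,5,6,7,8}→4
  6 left: {1,4,5,6,7,8}→5  {2,3,4,6,7,8}→10  {3,4,5,6,7,8}→10
  7 left: {1,3,4,5,6,7,8}→15  {2,3,4,5,6,7,8}→20
  placing 0:a first → 35 extensions

35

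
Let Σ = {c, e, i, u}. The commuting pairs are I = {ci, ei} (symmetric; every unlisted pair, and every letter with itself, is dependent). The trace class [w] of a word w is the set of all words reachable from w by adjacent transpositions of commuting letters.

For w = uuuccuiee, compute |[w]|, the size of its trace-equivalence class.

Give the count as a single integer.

#0=u has no predecessor
#1=u depends on [0:u]
#2=u depends on [1:u]
#3=c depends on [2:u]
#4=c depends on [3:c]
#5=u depends on [4:c]
#6=i depends on [5:u]
#7=e depends on [5:u]
#8=e depends on [7:e]
sources: [0:u]
N(rest) = Σ N(rest − s) over sources s of rest; N(one piece) = 1:
  size 1 → [6]=1  [8]=1
  size 2 → [6,8]=2  [7,8]=1
  size 3 → [6,7,8]=3
  size 4 → [5,6,7,8]=3
  size 5 → [4,5,6,7,8]=3
  size 6 → [3,4,5,6,7,8]=3
  size 7 → [2,3,4,5,6,7,8]=3
  first=0(u) contributes 3

3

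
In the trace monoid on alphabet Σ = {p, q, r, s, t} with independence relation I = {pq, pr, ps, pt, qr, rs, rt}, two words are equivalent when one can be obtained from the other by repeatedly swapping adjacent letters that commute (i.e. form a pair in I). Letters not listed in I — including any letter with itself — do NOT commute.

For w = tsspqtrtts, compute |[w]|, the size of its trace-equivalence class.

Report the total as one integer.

90

drop 0:t onto floor
drop 1:s onto {0:t}
drop 2:s onto {1:s}
drop 3:p onto floor
drop 4:q onto {2:s}
drop 5:t onto {4:q}
drop 6:r onto floor
drop 7:t onto {5:t}
drop 8:t onto {7:t}
drop 9:s onto {8:t}
ground layer = {0:t, 3:p, 6:r}
drop-orders for the pieces not yet dropped (sum over which currently-grounded one goes next):
  1 to go: {3} 1  {6} 1  {9} 1
  2 to go: {3,6} 2  {3,9} 2  {6,9} 2  {8,9} 1
  3 to go: {3,6,9} 6  {3,8,9} 3  {6,8,9} 3  {7,8,9} 1
  4 to go: {3,6,8,9} 12  {3,7,8,9} 4  {5,7,8,9} 1  {6,7,8,9} 4
  5 to go: {3,5,7,8,9} 5  {3,6,7,8,9} 20  {4,5,7,8,9} 1  {5,6,7,8,9} 5
  6 to go: {2,4,5,7,8,9} 1  {3,4,5,7,8,9} 6  {3,5,6,7,8,9} 30  {4,5,6,7,8,9} 6
  7 to go: {1,2,4,5,7,8,9} 1  {2,3,4,5,7,8,9} 7  {2,4,5,6,7,8,9} 7  {3,4,5,6,7,8,9} 42
  8 to go: {0,1,2,4,5,7,8,9} 1  {1,2,3,4,5,7,8,9} 8  {1,2,4,5,6,7,8,9} 8  {2,3,4,5,6,7,8,9} 56
  if 0:t drops first: 72 orders
  if 3:p drops first: 9 orders
  if 6:r drops first: 9 orders
heap linearizations: 90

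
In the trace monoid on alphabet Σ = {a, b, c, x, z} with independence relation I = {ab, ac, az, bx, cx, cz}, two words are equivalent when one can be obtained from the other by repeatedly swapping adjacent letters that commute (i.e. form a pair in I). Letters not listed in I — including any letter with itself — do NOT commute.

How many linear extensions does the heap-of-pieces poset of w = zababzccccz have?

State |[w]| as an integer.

#0=z has no predecessor
#1=a has no predecessor
#2=b depends on [0:z]
#3=a depends on [1:a]
#4=b depends on [2:b]
#5=z depends on [4:b]
#6=c depends on [4:b]
#7=c depends on [6:c]
#8=c depends on [7:c]
#9=c depends on [8:c]
#10=z depends on [5:z]
sources: [0:z, 1:a]
N(rest) = Σ N(rest − s) over sources s of rest; N(one piece) = 1:
  size 1 → [3]=1  [9]=1  [10]=1
  size 2 → [1,3]=1  [3,9]=2  [3,10]=2  [5,10]=1  [8,9]=1  [9,10]=2
  size 3 → [1,3,9]=3  [1,3,10]=3  [3,5,10]=3  [3,8,9]=3  [3,9,10]=6  [5,9,10]=3  [7,8,9]=1  [8,9,10]=3
  size 4 → [1,3,5,10]=6  [1,3,8,9]=6  [1,3,9,10]=12  [3,5,9,10]=12  [3,7,8,9]=4  [3,8,9,10]=12  [5,8,9,10]=6  [6,7,8,9]=1  [7,8,9,10]=4
  size 5 → [1,3,5,9,10]=30  [1,3,7,8,9]=10  [1,3,8,9,10]=30  [3,5,8,9,10]=30  [3,6,7,8,9]=5  [3,7,8,9,10]=20  [5,7,8,9,10]=10  [6,7,8,9,10]=5
  size 6 → [1,3,5,8,9,10]=90  [1,3,6,7,8,9]=15  [1,3,7,8,9,10]=60  [3,5,7,8,9,10]=60  [3,6,7,8,9,10]=30  [5,6,7,8,9,10]=15
  size 7 → [1,3,5,7,8,9,10]=210  [1,3,6,7,8,9,10]=105  [3,5,6,7,8,9,10]=105  [4,5,6,7,8,9,10]=15
  size 8 → [1,3,5,6,7,8,9,10]=420  [2,4,5,6,7,8,9,10]=15  [3,4,5,6,7,8,9,10]=120
  size 9 → [0,2,4,5,6,7,8,9,10]=15  [1,3,4,5,6,7,8,9,10]=540  [2,3,4,5,6,7,8,9,10]=135
  first=0(z) contributes 675
  first=1(a) contributes 150
|[w]| = 825

825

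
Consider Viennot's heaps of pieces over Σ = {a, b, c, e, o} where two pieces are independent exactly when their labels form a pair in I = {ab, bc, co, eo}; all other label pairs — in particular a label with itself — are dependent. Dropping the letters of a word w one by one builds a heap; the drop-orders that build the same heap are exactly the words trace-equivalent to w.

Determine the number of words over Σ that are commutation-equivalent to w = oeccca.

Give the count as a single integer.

5

0(o) covers ∅
1(e) covers ∅
2(c) covers 1:e
3(c) covers 2:c
4(c) covers 3:c
5(a) covers 0:o, 4:c
floor of heap: 0:o, 1:e
completions by unplaced set U, small U first (add the entries for U minus each lowest piece of U):
  |U|=1: {5}:1
  |U|=2: {0,5}:1  {4,5}:1
  |U|=3: {0,4,5}:2  {3,4,5}:1
  |U|=4: {0,3,4,5}:3  {2,3,4,5}:1
  start at 0(o): 1
  start at 1(e): 4
sum over floor = 5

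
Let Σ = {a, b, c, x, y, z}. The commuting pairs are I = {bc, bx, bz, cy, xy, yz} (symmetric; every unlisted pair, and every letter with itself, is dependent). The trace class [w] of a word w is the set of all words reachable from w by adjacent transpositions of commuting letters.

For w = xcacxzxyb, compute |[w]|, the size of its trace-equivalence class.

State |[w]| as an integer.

piece 0:x — minimal
piece 1:c rests on {0:x}
piece 2:a rests on {1:c}
piece 3:c rests on {2:a}
piece 4:x rests on {3:c}
piece 5:z rests on {4:x}
piece 6:x rests on {5:z}
piece 7:y rests on {2:a}
piece 8:b rests on {7:y}
minimal pieces: {0:x}
ways to finish when only these pieces remain (= sum over removing one remaining piece with nothing left below it):
  1 left: {6}→1  {8}→1
  2 left: {5,6}→1  {6,8}→2  {7,8}→1
  3 left: {4,5,6}→1  {5,6,8}→3  {6,7,8}→3
  4 left: {3,4,5,6}→1  {4,5,6,8}→4  {5,6,7,8}→6
  5 left: {3,4,5,6,8}→5  {4,5,6,7,8}→10
  6 left: {3,4,5,6,7,8}→15
  7 left: {2,3,4,5,6,7,8}→15
  placing 0:x first → 15 extensions

15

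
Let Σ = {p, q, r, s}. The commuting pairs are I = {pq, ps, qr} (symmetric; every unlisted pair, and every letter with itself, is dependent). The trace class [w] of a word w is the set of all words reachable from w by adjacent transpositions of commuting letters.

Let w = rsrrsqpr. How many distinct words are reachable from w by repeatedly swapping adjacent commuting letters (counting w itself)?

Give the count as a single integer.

piece 0:r — minimal
piece 1:s rests on {0:r}
piece 2:r rests on {1:s}
piece 3:r rests on {2:r}
piece 4:s rests on {3:r}
piece 5:q rests on {4:s}
piece 6:p rests on {3:r}
piece 7:r rests on {4:s, 6:p}
minimal pieces: {0:r}
ways to finish when only these pieces remain (= sum over removing one remaining piece with nothing left below it):
  1 left: {5}→1  {7}→1
  2 left: {5,7}→2  {6,7}→1
  3 left: {4,5,7}→2  {5,6,7}→3
  4 left: {4,5,6,7}→5
  5 left: {3,4,5,6,7}→5
  6 left: {2,3,4,5,6,7}→5
  placing 0:r first → 5 extensions

5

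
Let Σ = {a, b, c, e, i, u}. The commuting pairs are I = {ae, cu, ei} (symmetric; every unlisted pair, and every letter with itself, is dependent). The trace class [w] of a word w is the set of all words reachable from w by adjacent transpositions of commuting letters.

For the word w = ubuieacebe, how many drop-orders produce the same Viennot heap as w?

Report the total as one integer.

3

drop 0:u onto floor
drop 1:b onto {0:u}
drop 2:u onto {1:b}
drop 3:i onto {2:u}
drop 4:e onto {2:u}
drop 5:a onto {3:i}
drop 6:c onto {4:e, 5:a}
drop 7:e onto {6:c}
drop 8:b onto {7:e}
drop 9:e onto {8:b}
ground layer = {0:u}
drop-orders for the pieces not yet dropped (sum over which currently-grounded one goes next):
  1 to go: {9} 1
  2 to go: {8,9} 1
  3 to go: {7,8,9} 1
  4 to go: {6,7,8,9} 1
  5 to go: {4,6,7,8,9} 1  {5,6,7,8,9} 1
  6 to go: {3,5,6,7,8,9} 1  {4,5,6,7,8,9} 2
  7 to go: {3,4,5,6,7,8,9} 3
  8 to go: {2,3,4,5,6,7,8,9} 3
  if 0:u drops first: 3 orders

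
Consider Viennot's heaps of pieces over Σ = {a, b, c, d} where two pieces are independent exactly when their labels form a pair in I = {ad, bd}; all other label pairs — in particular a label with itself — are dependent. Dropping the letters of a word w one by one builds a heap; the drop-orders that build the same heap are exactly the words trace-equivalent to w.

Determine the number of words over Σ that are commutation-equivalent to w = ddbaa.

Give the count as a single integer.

piece 0:d — minimal
piece 1:d rests on {0:d}
piece 2:b — minimal
piece 3:a rests on {2:b}
piece 4:a rests on {3:a}
minimal pieces: {0:d, 2:b}
ways to finish when only these pieces remain (= sum over removing one remaining piece with nothing left below it):
  1 left: {1}→1  {4}→1
  2 left: {0,1}→1  {1,4}→2  {3,4}→1
  3 left: {0,1,4}→3  {1,3,4}→3  {2,3,4}→1
  placing 0:d first → 4 extensions
  placing 2:b first → 6 extensions
total linear extensions = 10

10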